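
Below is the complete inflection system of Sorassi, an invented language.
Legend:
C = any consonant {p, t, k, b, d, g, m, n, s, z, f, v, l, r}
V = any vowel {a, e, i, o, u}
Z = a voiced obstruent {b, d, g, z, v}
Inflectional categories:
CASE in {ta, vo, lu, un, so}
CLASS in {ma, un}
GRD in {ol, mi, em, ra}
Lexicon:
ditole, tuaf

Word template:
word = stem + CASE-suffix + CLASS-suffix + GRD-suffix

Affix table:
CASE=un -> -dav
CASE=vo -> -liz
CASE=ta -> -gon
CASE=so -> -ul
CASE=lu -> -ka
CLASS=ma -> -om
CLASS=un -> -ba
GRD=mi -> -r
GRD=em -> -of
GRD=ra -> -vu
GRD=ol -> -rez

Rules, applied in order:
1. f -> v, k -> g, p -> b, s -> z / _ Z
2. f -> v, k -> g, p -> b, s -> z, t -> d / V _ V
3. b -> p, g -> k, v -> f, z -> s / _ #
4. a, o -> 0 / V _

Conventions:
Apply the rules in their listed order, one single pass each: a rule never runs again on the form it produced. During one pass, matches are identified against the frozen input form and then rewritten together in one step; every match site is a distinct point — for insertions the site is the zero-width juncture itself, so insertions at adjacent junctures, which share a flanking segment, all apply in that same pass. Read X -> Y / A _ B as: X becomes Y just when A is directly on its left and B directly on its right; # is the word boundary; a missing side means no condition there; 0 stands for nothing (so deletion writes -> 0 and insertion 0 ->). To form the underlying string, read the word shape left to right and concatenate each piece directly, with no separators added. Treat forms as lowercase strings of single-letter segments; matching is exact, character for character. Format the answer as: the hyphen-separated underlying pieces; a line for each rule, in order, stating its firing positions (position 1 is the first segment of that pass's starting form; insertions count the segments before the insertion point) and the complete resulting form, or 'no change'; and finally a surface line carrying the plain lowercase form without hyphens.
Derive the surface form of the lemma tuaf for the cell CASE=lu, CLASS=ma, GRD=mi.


underlying: tuaf-ka-om-r
1. f -> v, k -> g, p -> b, s -> z / _ Z: no change
2. f -> v, k -> g, p -> b, s -> z, t -> d / V _ V: no change
3. b -> p, g -> k, v -> f, z -> s / _ #: no change
4. a, o -> 0 / V _: fires at position(s) 3, 7: tufkamr
surface: tufkamr


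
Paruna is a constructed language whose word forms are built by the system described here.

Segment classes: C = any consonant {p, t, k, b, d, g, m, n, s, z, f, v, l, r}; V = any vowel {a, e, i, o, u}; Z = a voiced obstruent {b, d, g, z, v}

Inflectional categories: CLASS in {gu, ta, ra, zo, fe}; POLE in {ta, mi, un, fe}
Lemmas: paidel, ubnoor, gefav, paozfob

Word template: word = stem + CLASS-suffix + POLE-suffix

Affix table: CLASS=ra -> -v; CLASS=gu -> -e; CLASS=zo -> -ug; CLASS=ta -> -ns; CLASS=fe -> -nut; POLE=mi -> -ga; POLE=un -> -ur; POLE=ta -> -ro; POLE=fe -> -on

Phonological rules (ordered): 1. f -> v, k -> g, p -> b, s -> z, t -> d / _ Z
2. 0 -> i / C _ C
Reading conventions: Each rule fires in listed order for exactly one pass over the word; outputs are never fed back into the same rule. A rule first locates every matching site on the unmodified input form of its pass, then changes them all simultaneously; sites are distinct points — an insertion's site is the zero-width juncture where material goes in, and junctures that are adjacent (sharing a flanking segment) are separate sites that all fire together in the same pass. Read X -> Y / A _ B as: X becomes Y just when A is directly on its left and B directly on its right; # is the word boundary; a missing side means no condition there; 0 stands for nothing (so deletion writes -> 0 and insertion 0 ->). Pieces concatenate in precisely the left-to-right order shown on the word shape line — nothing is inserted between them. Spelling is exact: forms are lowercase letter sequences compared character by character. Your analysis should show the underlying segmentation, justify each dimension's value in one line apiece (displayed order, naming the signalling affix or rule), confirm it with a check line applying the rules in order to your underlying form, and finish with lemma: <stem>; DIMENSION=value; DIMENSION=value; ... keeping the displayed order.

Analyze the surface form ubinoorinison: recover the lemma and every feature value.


underlying: ubnoor-ns-on
CLASS=ta - signalled by the affix -ns
POLE=fe - signalled by the affix -on
check: ubnoornson -> ubnoornson -> ubinoorinison
lemma: ubnoor; CLASS=ta; POLE=fe


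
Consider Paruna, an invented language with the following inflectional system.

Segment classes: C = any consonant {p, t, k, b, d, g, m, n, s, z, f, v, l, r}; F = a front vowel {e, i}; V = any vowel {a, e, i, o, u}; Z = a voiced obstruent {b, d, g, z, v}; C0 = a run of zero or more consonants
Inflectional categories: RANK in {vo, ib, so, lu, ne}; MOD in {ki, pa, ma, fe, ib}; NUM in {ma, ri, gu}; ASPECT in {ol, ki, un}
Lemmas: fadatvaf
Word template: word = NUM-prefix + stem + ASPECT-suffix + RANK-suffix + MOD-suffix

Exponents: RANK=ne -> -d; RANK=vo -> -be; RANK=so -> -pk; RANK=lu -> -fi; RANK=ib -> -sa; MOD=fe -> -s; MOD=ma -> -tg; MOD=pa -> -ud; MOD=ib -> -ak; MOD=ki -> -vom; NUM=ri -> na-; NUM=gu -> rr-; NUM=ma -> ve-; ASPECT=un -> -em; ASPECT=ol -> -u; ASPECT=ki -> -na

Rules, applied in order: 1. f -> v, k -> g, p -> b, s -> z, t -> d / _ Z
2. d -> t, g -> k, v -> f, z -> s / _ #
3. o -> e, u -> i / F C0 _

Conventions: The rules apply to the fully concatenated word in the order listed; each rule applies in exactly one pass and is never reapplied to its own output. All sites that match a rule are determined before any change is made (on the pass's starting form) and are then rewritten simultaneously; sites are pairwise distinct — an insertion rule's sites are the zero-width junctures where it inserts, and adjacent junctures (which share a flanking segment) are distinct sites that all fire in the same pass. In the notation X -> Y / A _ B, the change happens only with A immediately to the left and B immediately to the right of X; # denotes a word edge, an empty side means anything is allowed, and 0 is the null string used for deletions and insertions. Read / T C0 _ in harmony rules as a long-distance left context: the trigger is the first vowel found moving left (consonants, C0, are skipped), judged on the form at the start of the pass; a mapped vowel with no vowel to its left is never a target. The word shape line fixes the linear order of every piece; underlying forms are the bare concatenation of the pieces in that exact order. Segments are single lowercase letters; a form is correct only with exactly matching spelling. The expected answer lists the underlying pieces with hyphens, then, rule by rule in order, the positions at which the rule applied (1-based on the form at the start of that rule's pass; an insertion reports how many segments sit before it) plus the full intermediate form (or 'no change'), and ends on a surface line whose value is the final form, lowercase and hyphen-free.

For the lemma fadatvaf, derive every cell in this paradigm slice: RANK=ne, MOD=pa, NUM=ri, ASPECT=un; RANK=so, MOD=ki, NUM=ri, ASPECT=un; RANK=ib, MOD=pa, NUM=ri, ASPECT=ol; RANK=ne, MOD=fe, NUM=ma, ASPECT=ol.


cell RANK=ne, MOD=pa, NUM=ri, ASPECT=un:
underlying: na-fadatvaf-em-d-ud
1. f -> v, k -> g, p -> b, s -> z, t -> d / _ Z: fires at position(s) 7: nafadadvafemdud
2. d -> t, g -> k, v -> f, z -> s / _ #: fires at position(s) 15: nafadadvafemdut
3. o -> e, u -> i / F C0 _: fires at position(s) 14: nafadadvafemdit
surface: nafadadvafemdit

cell RANK=so, MOD=ki, NUM=ri, ASPECT=un:
underlying: na-fadatvaf-em-pk-vom
1. f -> v, k -> g, p -> b, s -> z, t -> d / _ Z: fires at position(s) 7, 14: nafadadvafempgvom
2. d -> t, g -> k, v -> f, z -> s / _ #: no change
3. o -> e, u -> i / F C0 _: fires at position(s) 16: nafadadvafempgvem
surface: nafadadvafempgvem

cell RANK=ib, MOD=pa, NUM=ri, ASPECT=ol:
underlying: na-fadatvaf-u-sa-ud
1. f -> v, k -> g, p -> b, s -> z, t -> d / _ Z: fires at position(s) 7: nafadadvafusaud
2. d -> t, g -> k, v -> f, z -> s / _ #: fires at position(s) 15: nafadadvafusaut
3. o -> e, u -> i / F C0 _: no change
surface: nafadadvafusaut

cell RANK=ne, MOD=fe, NUM=ma, ASPECT=ol:
underlying: ve-fadatvaf-u-d-s
1. f -> v, k -> g, p -> b, s -> z, t -> d / _ Z: fires at position(s) 7: vefadadvafuds
2. d -> t, g -> k, v -> f, z -> s / _ #: no change
3. o -> e, u -> i / F C0 _: no change
surface: vefadadvafuds


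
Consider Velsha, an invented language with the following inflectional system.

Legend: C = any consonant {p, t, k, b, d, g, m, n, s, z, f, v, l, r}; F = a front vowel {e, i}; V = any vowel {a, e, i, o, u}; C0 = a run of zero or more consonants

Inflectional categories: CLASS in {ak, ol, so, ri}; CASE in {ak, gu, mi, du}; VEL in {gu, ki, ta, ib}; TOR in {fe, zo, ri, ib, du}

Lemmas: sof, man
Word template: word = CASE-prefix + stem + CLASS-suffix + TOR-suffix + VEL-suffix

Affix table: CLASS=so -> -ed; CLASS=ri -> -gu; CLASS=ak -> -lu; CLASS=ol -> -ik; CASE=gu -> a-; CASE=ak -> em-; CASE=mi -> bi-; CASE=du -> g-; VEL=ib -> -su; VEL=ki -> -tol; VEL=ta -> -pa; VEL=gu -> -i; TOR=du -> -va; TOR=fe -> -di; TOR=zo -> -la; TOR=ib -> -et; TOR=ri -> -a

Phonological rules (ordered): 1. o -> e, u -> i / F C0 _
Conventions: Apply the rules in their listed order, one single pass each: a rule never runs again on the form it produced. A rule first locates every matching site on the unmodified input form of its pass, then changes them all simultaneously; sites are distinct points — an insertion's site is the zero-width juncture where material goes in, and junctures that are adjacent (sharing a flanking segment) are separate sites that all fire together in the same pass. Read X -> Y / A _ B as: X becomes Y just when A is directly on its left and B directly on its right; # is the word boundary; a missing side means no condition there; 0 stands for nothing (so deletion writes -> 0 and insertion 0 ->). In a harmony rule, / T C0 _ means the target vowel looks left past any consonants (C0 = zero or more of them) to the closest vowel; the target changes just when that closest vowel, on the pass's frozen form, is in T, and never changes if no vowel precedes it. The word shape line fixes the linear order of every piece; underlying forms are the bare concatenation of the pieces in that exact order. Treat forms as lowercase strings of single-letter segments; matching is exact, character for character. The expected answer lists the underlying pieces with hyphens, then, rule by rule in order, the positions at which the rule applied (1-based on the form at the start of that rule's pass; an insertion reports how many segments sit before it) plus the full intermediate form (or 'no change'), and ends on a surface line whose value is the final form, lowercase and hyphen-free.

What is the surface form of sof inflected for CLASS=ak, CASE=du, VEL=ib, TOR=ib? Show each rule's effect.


underlying: g-sof-lu-et-su
1. o -> e, u -> i / F C0 _: fires at position(s) 10: gsofluetsi
surface: gsofluetsi


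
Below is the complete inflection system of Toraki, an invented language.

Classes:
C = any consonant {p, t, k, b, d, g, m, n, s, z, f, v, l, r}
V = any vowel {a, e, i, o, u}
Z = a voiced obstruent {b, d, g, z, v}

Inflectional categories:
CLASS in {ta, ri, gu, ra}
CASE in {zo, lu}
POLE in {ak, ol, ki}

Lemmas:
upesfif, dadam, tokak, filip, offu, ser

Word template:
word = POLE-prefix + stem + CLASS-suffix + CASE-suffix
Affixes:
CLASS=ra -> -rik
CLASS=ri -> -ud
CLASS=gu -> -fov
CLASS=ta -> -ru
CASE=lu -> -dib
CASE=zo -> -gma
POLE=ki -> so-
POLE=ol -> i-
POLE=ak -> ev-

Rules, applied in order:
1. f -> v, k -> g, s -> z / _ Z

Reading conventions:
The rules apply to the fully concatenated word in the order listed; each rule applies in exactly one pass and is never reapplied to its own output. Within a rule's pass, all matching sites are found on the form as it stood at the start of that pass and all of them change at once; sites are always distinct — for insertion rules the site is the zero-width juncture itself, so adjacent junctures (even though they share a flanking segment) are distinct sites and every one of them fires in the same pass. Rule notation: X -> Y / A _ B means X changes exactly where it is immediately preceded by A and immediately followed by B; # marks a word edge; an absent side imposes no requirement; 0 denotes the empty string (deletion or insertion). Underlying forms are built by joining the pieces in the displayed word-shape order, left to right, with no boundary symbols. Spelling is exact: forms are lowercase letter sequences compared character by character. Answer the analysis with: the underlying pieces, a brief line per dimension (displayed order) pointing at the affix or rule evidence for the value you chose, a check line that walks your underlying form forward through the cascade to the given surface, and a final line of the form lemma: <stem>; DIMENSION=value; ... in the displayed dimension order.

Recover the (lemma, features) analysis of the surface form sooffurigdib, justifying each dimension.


underlying: so-offu-rik-dib
CLASS=ra - signalled by the affix -rik
CASE=lu - signalled by the affix -dib
POLE=ki - signalled by the affix so-
check: sooffurikdib -> sooffurigdib
lemma: offu; CLASS=ra; CASE=lu; POLE=ki


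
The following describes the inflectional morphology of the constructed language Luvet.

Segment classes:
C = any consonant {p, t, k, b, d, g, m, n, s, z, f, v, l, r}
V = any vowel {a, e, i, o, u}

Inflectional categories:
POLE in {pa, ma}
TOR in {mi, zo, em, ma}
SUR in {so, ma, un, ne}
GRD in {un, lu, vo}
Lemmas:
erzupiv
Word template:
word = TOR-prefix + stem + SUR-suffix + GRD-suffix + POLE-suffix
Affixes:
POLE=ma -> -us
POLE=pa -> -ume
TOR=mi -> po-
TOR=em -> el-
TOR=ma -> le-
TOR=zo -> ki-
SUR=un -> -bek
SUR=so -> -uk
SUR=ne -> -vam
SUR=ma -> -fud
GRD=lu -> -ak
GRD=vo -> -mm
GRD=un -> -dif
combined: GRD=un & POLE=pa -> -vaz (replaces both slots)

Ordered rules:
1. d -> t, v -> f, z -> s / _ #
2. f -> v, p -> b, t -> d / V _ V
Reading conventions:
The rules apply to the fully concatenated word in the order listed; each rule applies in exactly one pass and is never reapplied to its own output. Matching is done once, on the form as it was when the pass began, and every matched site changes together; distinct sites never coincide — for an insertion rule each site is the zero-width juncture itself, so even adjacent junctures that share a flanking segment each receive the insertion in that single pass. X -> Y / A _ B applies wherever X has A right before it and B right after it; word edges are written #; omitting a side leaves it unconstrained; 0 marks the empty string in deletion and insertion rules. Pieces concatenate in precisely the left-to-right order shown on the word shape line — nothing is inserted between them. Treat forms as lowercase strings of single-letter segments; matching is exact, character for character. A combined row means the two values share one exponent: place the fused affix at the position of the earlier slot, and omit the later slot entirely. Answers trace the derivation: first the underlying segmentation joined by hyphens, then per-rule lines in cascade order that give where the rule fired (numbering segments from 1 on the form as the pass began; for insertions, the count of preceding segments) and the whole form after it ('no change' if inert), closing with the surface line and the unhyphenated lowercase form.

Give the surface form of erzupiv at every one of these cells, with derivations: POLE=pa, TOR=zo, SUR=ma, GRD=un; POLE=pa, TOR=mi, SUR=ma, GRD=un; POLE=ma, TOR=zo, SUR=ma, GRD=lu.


cell POLE=pa, TOR=zo, SUR=ma, GRD=un:
underlying: ki-erzupiv-fud-vaz
1. d -> t, v -> f, z -> s / _ #: fires at position(s) 15: kierzupivfudvas
2. f -> v, p -> b, t -> d / V _ V: fires at position(s) 7: kierzubivfudvas
surface: kierzubivfudvas

cell POLE=pa, TOR=mi, SUR=ma, GRD=un:
underlying: po-erzupiv-fud-vaz
1. d -> t, v -> f, z -> s / _ #: fires at position(s) 15: poerzupivfudvas
2. f -> v, p -> b, t -> d / V _ V: fires at position(s) 7: poerzubivfudvas
surface: poerzubivfudvas

cell POLE=ma, TOR=zo, SUR=ma, GRD=lu:
underlying: ki-erzupiv-fud-ak-us
1. d -> t, v -> f, z -> s / _ #: no change
2. f -> v, p -> b, t -> d / V _ V: fires at position(s) 7: kierzubivfudakus
surface: kierzubivfudakus


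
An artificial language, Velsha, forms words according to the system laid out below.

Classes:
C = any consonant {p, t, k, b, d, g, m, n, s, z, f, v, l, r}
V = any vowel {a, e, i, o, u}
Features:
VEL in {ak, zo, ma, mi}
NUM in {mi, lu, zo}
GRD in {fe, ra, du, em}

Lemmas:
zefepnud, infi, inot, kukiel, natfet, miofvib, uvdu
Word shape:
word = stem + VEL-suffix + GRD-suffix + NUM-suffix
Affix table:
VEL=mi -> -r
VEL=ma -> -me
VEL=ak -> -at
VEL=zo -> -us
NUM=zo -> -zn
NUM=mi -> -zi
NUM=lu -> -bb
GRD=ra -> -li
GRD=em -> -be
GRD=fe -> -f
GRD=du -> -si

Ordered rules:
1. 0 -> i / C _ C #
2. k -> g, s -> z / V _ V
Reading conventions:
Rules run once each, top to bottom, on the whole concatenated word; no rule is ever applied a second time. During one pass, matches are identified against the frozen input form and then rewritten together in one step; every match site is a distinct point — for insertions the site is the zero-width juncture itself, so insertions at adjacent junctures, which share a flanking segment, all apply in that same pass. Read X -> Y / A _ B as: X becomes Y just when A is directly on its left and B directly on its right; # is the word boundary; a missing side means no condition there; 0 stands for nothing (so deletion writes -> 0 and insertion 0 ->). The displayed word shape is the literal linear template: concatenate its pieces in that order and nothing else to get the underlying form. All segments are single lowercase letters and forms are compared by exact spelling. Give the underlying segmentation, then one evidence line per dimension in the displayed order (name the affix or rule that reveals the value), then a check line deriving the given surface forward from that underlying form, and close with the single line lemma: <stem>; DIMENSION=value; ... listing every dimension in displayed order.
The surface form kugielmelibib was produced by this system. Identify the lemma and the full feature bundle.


underlying: kukiel-me-li-bb
VEL=ma - signalled by the affix -me
NUM=lu - signalled by the affix -bb
GRD=ra - signalled by the affix -li
check: kukielmelibb -> kukielmelibib -> kugielmelibib
lemma: kukiel; VEL=ma; NUM=lu; GRD=ra


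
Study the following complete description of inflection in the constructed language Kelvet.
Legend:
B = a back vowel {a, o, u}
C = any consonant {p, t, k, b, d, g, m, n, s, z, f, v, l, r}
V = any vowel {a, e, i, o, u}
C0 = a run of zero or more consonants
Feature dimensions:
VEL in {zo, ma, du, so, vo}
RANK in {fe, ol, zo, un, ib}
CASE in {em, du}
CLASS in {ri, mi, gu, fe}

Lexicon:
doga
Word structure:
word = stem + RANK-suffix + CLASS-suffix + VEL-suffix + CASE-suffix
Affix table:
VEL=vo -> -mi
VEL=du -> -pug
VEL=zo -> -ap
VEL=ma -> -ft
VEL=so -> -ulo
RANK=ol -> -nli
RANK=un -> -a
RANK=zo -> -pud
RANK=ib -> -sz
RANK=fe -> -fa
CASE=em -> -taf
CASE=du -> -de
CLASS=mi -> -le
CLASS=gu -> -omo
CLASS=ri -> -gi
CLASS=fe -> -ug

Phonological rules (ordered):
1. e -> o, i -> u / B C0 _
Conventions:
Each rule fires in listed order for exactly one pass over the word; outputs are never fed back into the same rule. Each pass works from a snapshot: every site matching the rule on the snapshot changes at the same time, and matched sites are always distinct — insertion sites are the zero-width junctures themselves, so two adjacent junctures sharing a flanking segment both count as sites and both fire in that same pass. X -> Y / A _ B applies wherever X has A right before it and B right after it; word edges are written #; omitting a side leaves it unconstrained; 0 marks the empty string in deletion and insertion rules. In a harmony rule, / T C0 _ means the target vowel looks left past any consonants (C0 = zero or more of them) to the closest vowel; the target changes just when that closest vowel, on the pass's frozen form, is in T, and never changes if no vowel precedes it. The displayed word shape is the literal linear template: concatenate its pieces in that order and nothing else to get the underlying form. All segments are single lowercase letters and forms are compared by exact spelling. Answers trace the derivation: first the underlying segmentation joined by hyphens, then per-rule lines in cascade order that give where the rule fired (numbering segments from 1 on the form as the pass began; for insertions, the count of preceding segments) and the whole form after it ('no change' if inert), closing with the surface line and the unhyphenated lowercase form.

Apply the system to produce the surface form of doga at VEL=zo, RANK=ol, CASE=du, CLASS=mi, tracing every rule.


underlying: doga-nli-le-ap-de
1. e -> o, i -> u / B C0 _: fires at position(s) 7, 13: doganluleapdo
surface: doganluleapdo


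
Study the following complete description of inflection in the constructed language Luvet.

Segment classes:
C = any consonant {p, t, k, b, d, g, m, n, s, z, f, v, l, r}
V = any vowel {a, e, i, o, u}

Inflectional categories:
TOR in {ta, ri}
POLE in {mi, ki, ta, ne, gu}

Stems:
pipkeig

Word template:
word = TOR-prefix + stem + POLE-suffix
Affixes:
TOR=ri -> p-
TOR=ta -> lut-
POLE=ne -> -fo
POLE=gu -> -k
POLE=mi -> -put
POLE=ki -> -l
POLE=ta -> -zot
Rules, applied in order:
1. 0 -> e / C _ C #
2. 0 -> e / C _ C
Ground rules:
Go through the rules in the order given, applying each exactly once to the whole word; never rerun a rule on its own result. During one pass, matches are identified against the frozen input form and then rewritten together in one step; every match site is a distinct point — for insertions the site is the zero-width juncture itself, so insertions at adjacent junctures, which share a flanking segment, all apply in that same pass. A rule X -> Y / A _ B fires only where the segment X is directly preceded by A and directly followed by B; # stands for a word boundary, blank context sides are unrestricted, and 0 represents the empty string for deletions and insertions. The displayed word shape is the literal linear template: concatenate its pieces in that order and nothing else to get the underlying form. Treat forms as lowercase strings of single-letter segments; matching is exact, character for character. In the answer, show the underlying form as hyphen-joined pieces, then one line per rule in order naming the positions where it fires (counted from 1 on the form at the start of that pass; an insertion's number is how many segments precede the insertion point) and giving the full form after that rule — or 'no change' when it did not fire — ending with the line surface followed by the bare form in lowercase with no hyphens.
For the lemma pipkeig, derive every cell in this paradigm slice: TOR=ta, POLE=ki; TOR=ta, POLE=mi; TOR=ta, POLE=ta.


cell TOR=ta, POLE=ki:
underlying: lut-pipkeig-l
1. 0 -> e / C _ C #: inserts after position(s) 10: lutpipkeigel
2. 0 -> e / C _ C: inserts after position(s) 3, 6: lutepipekeigel
surface: lutepipekeigel

cell TOR=ta, POLE=mi:
underlying: lut-pipkeig-put
1. 0 -> e / C _ C #: no change
2. 0 -> e / C _ C: inserts after position(s) 3, 6, 10: lutepipekeigeput
surface: lutepipekeigeput

cell TOR=ta, POLE=ta:
underlying: lut-pipkeig-zot
1. 0 -> e / C _ C #: no change
2. 0 -> e / C _ C: inserts after position(s) 3, 6, 10: lutepipekeigezot
surface: lutepipekeigezot


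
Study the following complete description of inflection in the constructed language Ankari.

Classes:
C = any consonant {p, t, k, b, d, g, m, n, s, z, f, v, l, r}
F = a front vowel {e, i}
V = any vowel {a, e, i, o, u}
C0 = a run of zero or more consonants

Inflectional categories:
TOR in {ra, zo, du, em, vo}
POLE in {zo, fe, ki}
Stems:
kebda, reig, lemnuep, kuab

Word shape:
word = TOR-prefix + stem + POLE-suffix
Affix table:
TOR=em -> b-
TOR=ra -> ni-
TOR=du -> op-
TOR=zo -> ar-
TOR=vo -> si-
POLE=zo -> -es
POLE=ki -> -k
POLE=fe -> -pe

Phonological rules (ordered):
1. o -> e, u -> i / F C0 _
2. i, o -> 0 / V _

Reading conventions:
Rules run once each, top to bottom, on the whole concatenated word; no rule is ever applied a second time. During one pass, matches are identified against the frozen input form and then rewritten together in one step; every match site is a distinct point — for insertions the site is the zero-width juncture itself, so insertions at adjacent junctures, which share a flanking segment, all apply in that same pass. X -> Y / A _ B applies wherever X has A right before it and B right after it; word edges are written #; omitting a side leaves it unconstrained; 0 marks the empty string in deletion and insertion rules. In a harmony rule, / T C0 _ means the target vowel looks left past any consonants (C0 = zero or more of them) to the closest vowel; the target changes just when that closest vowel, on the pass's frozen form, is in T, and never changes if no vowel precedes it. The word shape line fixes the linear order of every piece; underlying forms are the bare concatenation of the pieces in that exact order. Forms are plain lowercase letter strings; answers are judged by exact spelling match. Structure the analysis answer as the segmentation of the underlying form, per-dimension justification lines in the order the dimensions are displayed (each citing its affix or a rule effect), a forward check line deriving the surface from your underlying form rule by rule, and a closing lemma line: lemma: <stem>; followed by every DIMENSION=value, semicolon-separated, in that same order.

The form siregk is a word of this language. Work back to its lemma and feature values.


underlying: si-reig-k
TOR=vo - signalled by the affix si-
POLE=ki - signalled by the affix -k
check: sireigk -> sireigk -> siregk
lemma: reig; TOR=vo; POLE=ki


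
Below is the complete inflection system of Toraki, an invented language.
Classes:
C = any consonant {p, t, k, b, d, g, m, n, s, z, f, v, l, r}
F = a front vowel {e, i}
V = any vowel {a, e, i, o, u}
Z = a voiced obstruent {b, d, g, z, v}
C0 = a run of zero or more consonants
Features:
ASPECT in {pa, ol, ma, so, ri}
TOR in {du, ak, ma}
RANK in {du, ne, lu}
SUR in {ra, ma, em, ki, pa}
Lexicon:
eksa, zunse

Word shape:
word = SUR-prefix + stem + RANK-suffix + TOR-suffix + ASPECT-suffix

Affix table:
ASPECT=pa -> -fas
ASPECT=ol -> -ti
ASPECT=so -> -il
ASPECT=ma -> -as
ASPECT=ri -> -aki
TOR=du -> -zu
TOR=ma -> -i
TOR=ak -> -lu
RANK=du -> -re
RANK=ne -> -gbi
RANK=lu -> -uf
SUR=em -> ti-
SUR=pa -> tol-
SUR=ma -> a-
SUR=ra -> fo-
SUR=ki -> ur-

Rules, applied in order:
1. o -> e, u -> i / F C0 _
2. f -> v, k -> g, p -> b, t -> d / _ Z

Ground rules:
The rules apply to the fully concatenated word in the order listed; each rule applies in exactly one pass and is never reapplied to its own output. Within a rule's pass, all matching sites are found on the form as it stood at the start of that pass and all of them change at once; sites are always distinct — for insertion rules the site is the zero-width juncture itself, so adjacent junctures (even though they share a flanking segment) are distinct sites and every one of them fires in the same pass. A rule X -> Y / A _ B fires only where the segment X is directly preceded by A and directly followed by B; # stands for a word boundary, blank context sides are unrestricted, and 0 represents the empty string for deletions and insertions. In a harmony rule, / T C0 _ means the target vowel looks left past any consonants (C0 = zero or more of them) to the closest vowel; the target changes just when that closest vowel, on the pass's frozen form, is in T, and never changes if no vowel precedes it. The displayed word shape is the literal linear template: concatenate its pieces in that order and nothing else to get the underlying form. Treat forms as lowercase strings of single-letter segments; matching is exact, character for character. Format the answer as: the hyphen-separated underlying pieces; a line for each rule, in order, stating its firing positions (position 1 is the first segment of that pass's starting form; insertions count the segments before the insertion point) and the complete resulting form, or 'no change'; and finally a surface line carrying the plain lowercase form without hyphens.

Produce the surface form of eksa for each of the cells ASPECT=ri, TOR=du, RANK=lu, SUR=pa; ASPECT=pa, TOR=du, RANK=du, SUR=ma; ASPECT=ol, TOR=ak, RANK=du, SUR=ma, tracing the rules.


cell ASPECT=ri, TOR=du, RANK=lu, SUR=pa:
underlying: tol-eksa-uf-zu-aki
1. o -> e, u -> i / F C0 _: no change
2. f -> v, k -> g, p -> b, t -> d / _ Z: fires at position(s) 9: toleksauvzuaki
surface: toleksauvzuaki

cell ASPECT=pa, TOR=du, RANK=du, SUR=ma:
underlying: a-eksa-re-zu-fas
1. o -> e, u -> i / F C0 _: fires at position(s) 9: aeksarezifas
2. f -> v, k -> g, p -> b, t -> d / _ Z: no change
surface: aeksarezifas

cell ASPECT=ol, TOR=ak, RANK=du, SUR=ma:
underlying: a-eksa-re-lu-ti
1. o -> e, u -> i / F C0 _: fires at position(s) 9: aeksareliti
2. f -> v, k -> g, p -> b, t -> d / _ Z: no change
surface: aeksareliti


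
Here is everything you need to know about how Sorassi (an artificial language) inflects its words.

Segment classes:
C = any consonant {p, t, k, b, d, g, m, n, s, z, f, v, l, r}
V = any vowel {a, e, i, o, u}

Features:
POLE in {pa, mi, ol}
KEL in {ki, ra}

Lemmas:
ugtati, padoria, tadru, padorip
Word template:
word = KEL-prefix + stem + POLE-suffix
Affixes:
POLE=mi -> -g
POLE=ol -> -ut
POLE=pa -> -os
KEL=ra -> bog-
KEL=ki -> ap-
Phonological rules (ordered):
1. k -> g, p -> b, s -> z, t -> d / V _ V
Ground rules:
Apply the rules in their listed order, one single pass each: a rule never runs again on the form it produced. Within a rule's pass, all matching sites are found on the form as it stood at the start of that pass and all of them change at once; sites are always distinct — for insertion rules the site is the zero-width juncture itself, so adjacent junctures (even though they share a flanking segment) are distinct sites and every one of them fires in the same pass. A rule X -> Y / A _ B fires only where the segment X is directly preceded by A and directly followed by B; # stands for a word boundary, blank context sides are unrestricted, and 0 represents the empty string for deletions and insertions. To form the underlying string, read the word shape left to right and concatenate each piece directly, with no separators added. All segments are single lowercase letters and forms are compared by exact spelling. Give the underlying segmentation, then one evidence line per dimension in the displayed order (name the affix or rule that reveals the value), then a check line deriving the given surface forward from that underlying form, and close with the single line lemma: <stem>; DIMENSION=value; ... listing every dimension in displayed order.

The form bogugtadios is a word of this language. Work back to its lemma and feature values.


underlying: bog-ugtati-os
POLE=pa - signalled by the affix -os
KEL=ra - signalled by the affix bog-
check: bogugtatios -> bogugtadios
lemma: ugtati; POLE=pa; KEL=ra


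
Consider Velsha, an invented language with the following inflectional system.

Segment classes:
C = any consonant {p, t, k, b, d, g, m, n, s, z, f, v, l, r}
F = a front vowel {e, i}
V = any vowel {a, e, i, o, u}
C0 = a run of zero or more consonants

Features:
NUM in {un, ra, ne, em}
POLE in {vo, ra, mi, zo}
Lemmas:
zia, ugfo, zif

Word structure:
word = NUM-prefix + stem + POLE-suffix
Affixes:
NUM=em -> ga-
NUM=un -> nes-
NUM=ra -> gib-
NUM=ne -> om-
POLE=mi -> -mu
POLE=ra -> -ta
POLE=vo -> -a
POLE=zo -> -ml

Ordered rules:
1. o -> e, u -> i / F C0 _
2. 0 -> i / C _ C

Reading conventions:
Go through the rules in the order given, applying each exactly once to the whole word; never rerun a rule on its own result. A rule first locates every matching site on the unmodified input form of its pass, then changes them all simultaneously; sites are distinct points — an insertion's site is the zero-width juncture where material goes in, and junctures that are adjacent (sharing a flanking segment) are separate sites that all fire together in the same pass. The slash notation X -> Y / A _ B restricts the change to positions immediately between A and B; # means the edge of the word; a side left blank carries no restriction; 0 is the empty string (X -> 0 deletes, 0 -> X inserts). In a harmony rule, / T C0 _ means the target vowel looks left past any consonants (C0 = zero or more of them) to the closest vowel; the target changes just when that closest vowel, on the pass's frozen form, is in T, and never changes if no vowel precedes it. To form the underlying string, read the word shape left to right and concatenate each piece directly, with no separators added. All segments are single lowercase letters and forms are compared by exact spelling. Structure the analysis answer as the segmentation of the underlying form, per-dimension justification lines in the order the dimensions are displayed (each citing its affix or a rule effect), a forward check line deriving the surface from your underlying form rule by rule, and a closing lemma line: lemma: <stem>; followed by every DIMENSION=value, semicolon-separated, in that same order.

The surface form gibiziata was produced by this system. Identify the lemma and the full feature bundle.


underlying: gib-zia-ta
NUM=ra - signalled by the affix gib-
POLE=ra - signalled by the affix -ta
check: gibziata -> gibziata -> gibiziata
lemma: zia; NUM=ra; POLE=ra


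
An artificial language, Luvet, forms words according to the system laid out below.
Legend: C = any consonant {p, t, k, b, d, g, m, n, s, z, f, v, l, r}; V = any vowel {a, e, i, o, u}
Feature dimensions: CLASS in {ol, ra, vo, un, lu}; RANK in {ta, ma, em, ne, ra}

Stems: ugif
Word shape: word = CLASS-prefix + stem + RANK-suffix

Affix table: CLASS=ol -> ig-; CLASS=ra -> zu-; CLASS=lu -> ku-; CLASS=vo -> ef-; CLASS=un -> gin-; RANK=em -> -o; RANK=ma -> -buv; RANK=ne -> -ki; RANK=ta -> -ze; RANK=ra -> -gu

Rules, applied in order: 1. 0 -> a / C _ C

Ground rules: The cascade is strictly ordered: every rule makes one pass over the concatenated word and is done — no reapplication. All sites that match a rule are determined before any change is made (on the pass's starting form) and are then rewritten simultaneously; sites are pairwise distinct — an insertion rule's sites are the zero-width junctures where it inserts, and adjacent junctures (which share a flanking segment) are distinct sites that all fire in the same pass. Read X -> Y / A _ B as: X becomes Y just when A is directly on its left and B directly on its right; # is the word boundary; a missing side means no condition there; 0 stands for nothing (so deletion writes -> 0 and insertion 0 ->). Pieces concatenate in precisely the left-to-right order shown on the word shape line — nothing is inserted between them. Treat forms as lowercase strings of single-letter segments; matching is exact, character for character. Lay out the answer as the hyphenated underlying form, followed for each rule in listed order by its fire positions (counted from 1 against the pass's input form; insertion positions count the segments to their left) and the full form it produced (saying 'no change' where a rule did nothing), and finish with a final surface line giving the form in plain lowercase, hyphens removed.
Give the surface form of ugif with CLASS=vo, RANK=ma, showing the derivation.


underlying: ef-ugif-buv
1. 0 -> a / C _ C: inserts after position(s) 6: efugifabuv
surface: efugifabuv


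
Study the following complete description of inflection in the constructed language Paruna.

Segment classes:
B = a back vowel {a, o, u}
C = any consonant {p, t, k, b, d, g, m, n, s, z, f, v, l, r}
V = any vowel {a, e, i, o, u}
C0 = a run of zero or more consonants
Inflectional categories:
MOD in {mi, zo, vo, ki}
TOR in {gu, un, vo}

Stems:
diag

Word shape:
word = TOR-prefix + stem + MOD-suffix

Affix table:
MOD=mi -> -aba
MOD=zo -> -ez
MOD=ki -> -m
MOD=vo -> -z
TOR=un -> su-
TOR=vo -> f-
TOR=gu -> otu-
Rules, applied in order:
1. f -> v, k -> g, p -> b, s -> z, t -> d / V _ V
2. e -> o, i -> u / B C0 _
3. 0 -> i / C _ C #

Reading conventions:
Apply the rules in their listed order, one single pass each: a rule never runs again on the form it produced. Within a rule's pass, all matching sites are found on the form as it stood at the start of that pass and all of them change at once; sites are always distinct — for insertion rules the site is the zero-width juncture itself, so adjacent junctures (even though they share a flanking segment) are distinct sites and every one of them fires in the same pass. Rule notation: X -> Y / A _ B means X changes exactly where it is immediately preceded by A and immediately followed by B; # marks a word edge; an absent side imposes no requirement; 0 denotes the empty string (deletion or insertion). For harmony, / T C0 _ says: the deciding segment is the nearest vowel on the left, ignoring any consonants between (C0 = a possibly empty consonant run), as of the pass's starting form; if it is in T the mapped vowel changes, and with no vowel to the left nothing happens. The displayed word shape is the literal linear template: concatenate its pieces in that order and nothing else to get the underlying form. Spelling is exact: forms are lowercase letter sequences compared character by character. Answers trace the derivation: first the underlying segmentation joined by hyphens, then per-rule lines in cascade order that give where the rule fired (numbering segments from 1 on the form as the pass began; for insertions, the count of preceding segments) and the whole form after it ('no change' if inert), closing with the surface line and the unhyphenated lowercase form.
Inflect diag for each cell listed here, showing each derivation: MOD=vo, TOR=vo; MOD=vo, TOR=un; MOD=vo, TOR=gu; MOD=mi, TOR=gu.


cell MOD=vo, TOR=vo:
underlying: f-diag-z
1. f -> v, k -> g, p -> b, s -> z, t -> d / V _ V: no change
2. e -> o, i -> u / B C0 _: no change
3. 0 -> i / C _ C #: inserts after position(s) 5: fdiagiz
surface: fdiagiz

cell MOD=vo, TOR=un:
underlying: su-diag-z
1. f -> v, k -> g, p -> b, s -> z, t -> d / V _ V: no change
2. e -> o, i -> u / B C0 _: fires at position(s) 4: suduagz
3. 0 -> i / C _ C #: inserts after position(s) 6: suduagiz
surface: suduagiz

cell MOD=vo, TOR=gu:
underlying: otu-diag-z
1. f -> v, k -> g, p -> b, s -> z, t -> d / V _ V: fires at position(s) 2: odudiagz
2. e -> o, i -> u / B C0 _: fires at position(s) 5: oduduagz
3. 0 -> i / C _ C #: inserts after position(s) 7: oduduagiz
surface: oduduagiz

cell MOD=mi, TOR=gu:
underlying: otu-diag-aba
1. f -> v, k -> g, p -> b, s -> z, t -> d / V _ V: fires at position(s) 2: odudiagaba
2. e -> o, i -> u / B C0 _: fires at position(s) 5: oduduagaba
3. 0 -> i / C _ C #: no change
surface: oduduagaba


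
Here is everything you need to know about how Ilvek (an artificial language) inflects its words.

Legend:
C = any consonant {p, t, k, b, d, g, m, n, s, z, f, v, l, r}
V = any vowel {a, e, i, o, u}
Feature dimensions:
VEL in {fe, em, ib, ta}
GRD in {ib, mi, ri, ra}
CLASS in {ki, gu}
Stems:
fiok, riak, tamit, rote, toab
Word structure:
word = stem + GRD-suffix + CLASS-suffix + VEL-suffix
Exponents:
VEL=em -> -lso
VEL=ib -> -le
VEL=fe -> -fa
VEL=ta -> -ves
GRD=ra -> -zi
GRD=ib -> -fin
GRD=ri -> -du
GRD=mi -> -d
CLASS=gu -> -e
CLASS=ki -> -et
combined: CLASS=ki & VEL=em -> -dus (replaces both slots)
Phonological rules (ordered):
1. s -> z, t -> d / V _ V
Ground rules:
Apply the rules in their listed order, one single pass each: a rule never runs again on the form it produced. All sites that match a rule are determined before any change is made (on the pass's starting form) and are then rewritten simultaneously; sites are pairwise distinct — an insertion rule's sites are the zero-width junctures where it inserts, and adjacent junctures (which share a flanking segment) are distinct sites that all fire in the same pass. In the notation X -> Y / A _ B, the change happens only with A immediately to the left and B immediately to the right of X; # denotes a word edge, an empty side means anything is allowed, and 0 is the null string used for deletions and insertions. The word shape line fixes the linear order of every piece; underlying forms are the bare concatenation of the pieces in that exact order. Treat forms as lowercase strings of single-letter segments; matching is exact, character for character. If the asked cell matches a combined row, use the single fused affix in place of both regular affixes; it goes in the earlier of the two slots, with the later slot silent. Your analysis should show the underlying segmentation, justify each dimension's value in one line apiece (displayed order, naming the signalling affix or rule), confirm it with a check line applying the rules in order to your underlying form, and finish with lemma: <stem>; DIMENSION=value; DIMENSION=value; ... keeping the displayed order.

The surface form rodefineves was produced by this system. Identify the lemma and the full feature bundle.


underlying: rote-fin-e-ves
VEL=ta - signalled by the affix -ves
GRD=ib - signalled by the affix -fin
CLASS=gu - signalled by the affix -e
check: rotefineves -> rodefineves
lemma: rote; VEL=ta; GRD=ib; CLASS=gu
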